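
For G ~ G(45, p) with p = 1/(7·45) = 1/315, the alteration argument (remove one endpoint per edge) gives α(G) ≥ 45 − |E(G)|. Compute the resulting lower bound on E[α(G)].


E[|E(G)|] = C(45, 2)·p = 990 · (1/315) = 22/7.
E[α(G)] ≥ n − E[|E(G)|] = 45 − 22/7 = 293/7.
Numerically: ≈ 41.8571.
(This is only a lower bound; the true E[α(G)] may be larger.)

E[α(G)] ≥ 293/7 ≈ 41.8571.


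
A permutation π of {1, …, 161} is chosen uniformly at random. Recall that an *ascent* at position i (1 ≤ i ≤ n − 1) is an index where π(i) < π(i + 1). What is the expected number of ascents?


Write X = Σ X_I over i = 1, …, 160, with X_I the indicator of one ascent.
There are 160 indicators.
For each fixed i, the pair (π(i), π(i+1)) is a uniformly random ordered pair of distinct values from {1, …, 161}; by symmetry P[π(i) < π(i+1)] = 1/2.
By linearity: E[X] = 160 · (1/2) = (161 − 1) · (1/2) = 80 ≈ 80.00000.

E[X] = 80 = 80.00000.


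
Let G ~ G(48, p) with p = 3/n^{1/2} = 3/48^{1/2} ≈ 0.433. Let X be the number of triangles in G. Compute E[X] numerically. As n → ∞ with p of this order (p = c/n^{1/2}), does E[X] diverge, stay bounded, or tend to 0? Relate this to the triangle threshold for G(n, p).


Number of potential triangles: C(48, 3) = 17296.
Each occurs with probability p³ ≈ (0.433)³ ≈ 8.118988e-02.
By linearity: E[X] = C(48, 3)·p³ ≈ 17296 · 8.118988e-02 ≈ 1404.2602.
Since α = 1/2 < 1, p = c/n^{1/2} ≫ 1/n is above the triangle threshold p ~ 1/n. Asymptotically E[X] ~ (c³/6)·n^{3(1−α)} = (3³/6)·n^{1.5} → ∞; triangles are abundant w.h.p.

E[X] ≈ 1404.2602; in regime p = Θ(1/n^{1/2}) E[X] diverges (above the triangle threshold p ~ 1/n).


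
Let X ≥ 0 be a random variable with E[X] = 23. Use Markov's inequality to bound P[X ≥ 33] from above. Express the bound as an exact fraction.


μ = E[X] = 23, a = 33.
Markov: P[X ≥ 33] ≤ μ/a = (23)/33 = 23/33.
Numerically: ≈ 0.696970.
(Since a = 33 > μ = 23.000000, the bound 23/33 is < 1 and informative.)

P[X ≥ 33] ≤ 23/33 ≈ 0.696970.


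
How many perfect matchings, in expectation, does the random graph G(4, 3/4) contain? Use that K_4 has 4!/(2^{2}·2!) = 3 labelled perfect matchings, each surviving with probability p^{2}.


K_4 has 4!/(2^{2}·2!) = 3 labelled perfect matchings.
For each such perfect matching H, let X_H = 1 if all 2 edges of H are present in G. Then P[X_H = 1] = p^{2} = (3/4)^{2} = 9/16.
By linearity of expectation: E[X] = Σ_H E[X_H] = 3 · p^{2} = 3 · 9/16 = 27/16.
Numerically: E[X] ≈ 1.69.

E[X] = 3 · (3/4)^{2} = 27/16 ≈ 1.69.


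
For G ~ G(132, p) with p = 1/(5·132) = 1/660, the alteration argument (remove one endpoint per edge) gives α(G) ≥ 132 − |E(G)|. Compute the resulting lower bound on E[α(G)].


E[|E(G)|] = C(132, 2)·p = 8646 · (1/660) = 131/10.
E[α(G)] ≥ n − E[|E(G)|] = 132 − 131/10 = 1189/10.
Numerically: ≈ 118.90000.
(This is only a lower bound; the true E[α(G)] may be larger.)

E[α(G)] ≥ 1189/10 ≈ 118.90000.


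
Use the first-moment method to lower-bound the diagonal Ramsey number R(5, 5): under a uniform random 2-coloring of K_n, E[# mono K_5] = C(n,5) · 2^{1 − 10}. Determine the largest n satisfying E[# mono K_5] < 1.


We need C(n, 5) · 2^{1 − 10} < 1, i.e. C(n, 5) < 2^{10 − 1} = 512.
Check values of n near the boundary:
  n = 7: C(7, 5) = 21; 21 < 512? YES
  n = 8: C(8, 5) = 56; 56 < 512? YES
  n = 9: C(9, 5) = 126; 126 < 512? YES
  n = 10: C(10, 5) = 252; 252 < 512? YES
  n = 11: C(11, 5) = 462; 462 < 512? YES
  n = 12: C(12, 5) = 792; 792 < 512? NO
  n = 13: C(13, 5) = 1287; 1287 < 512? NO
The largest n with C(n, 5) < 512 is n = 11 (where E[X] = 231/256 ≈ 0.9023438). Hence R(5, 5) > 11, i.e. R(5, 5) ≥ 12.

Largest n = 11; hence R(5, 5) > 11.


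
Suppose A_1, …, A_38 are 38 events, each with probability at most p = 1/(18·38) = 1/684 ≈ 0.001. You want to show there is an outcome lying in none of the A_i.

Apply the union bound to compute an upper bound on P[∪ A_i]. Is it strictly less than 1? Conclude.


Union bound: P[∪_{i=1}^{38} A_i] ≤ Σ_i P[A_i] ≤ 38·p = 38·(1/684) = 1/18.
Numerically: 1/18 ≈ 0.056.
Is 1/18 < 1? YES.
Since P[∪ A_i] ≤ 1/18 < 1, the complement has P[∩ A_i^c] ≥ 1 − 1/18 = 17/18 > 0, so some outcome avoids every A_i.

38·p = 1/18 ≈ 0.056; existence CERTIFIED by the union bound.


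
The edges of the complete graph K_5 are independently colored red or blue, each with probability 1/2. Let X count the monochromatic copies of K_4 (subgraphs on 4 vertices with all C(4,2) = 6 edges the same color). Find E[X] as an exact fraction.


Let X = Σ_S X_S over the C(5, 4) = 5 subsets S of size 4, where X_S = 1 if the K_4 on S is monochromatic.
For a fixed S, the K_4 on S has C(4, 2) = 6 edges. P[all 6 edges red] = (1/2)^6, and likewise for blue, so P[monochromatic] = 2·(1/2)^6 = 2^{1 − 6} = 1/32.
By linearity of expectation: E[X] = C(5, 4) · 2^{1 − 6} = 5 · 1/32 = 5/32.
Numerically: E[X] ≈ 0.1562.

E[X] = C(5,4)·2^(1−C(4,2)) = 5/32 ≈ 0.1562.


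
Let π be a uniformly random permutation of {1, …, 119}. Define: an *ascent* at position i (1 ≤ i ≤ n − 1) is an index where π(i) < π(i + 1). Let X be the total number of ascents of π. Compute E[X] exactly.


Write X = Σ X_I over i = 1, …, 118, with X_I the indicator of one ascent.
There are 118 indicators.
For each fixed i, the pair (π(i), π(i+1)) is a uniformly random ordered pair of distinct values from {1, …, 119}; by symmetry P[π(i) < π(i+1)] = 1/2.
By linearity: E[X] = 118 · (1/2) = (119 − 1) · (1/2) = 59 ≈ 59.000.

E[X] = 59 = 59.000.


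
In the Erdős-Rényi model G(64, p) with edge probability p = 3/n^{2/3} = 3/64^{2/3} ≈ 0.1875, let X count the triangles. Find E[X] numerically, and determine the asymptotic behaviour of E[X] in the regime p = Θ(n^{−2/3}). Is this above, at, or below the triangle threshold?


Number of potential triangles: C(64, 3) = 41664.
Each occurs with probability p³ ≈ (0.1875)³ ≈ 6.591797e-03.
By linearity: E[X] = C(64, 3)·p³ ≈ 41664 · 6.591797e-03 ≈ 274.6406.
Since α = 2/3 < 1, p = c/n^{2/3} ≫ 1/n is above the triangle threshold p ~ 1/n. Asymptotically E[X] ~ (c³/6)·n^{3(1−α)} = (3³/6)·n^{1} → ∞; triangles are abundant w.h.p.

E[X] ≈ 274.6406; in regime p = Θ(1/n^{2/3}) E[X] diverges (above the triangle threshold p ~ 1/n).


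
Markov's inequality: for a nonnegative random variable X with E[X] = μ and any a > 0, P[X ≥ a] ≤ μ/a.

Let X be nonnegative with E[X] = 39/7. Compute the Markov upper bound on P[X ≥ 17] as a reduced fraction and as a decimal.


μ = E[X] = 39/7, a = 17.
Markov: P[X ≥ 17] ≤ μ/a = (39/7)/17 = 39/119.
Numerically: ≈ 0.328.
(Since a = 17 > μ = 5.571, the bound 39/119 is < 1 and informative.)

P[X ≥ 17] ≤ 39/119 ≈ 0.328.


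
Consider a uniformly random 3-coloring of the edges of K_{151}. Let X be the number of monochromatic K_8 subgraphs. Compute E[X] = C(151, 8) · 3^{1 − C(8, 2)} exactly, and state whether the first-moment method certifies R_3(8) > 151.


E[X] = C(151, 8) · 3^{1 − 28} = 5551321138650 · 3^{−27} = 5551321138650/7625597484987.
As a reduced fraction: E[X] = 616813459850/847288609443 ≈ 0.728.
Is E[X] < 1? YES.
Since E[X] < 1, there exists a 3-coloring of K_{151} with no monochromatic K_8; hence R_3(8) > 151.

E[X] = 616813459850/847288609443 ≈ 0.728; E[X] < 1, so R_3(8) > 151.


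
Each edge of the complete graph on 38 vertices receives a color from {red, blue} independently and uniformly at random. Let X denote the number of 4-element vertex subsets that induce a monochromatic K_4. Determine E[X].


Let X = Σ_S X_S over the C(38, 4) = 73815 subsets S of size 4, where X_S = 1 if the K_4 on S is monochromatic.
For a fixed S, the K_4 on S has C(4, 2) = 6 edges. P[all 6 edges red] = (1/2)^6, and likewise for blue, so P[monochromatic] = 2·(1/2)^6 = 2^{1 − 6} = 1/32.
By linearity: E[X] = C(38, 4) · 2^{1 − 6} = 73815 · 1/32 = 73815/32.
Numerically: E[X] ≈ 2306.71875.

E[X] = C(38,4)·2^(1−C(4,2)) = 73815/32 ≈ 2306.71875.


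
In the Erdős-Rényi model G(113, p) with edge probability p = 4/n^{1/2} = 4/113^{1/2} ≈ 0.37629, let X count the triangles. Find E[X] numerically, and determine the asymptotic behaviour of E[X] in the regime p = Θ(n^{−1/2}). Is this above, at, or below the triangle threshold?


Number of potential triangles: C(113, 3) = 234136.
Each occurs with probability p³ ≈ (0.37629)³ ≈ 5.3279766e-02.
By linearity: E[X] = C(113, 3)·p³ ≈ 234136 · 5.3279766e-02 ≈ 12474.71129.
Since α = 1/2 < 1, p = c/n^{1/2} ≫ 1/n is above the triangle threshold p ~ 1/n. Asymptotically E[X] ~ (c³/6)·n^{3(1−α)} = (4³/6)·n^{1.5} → ∞; triangles are abundant w.h.p.

E[X] ≈ 12474.71129; in regime p = Θ(1/n^{1/2}) E[X] diverges (above the triangle threshold p ~ 1/n).


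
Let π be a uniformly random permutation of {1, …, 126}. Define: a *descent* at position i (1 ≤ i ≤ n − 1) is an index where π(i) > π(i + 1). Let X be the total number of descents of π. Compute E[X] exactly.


Write X = Σ X_I over i = 1, …, 125, with X_I the indicator of one descent.
There are 125 indicators.
For each fixed i, the pair (π(i), π(i+1)) is a uniformly random ordered pair of distinct values from {1, …, 126}; by symmetry P[π(i) > π(i+1)] = 1/2.
By linearity: E[X] = 125 · (1/2) = (126 − 1) · (1/2) = 125/2 ≈ 62.500000.

E[X] = 125/2 = 62.500000.


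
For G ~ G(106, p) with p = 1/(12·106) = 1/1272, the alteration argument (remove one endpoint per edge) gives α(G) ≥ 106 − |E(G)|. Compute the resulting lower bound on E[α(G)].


E[|E(G)|] = C(106, 2)·p = 5565 · (1/1272) = 35/8.
E[α(G)] ≥ n − E[|E(G)|] = 106 − 35/8 = 813/8.
Numerically: ≈ 101.625000.
(This is only a lower bound; the true E[α(G)] may be larger.)

E[α(G)] ≥ 813/8 ≈ 101.625000.


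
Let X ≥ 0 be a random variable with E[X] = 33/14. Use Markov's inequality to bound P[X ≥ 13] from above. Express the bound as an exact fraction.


μ = E[X] = 33/14, a = 13.
Markov: P[X ≥ 13] ≤ μ/a = (33/14)/13 = 33/182.
Numerically: ≈ 0.1813.
(Since a = 13 > μ = 2.3571, the bound 33/182 is < 1 and informative.)

P[X ≥ 13] ≤ 33/182 ≈ 0.1813.


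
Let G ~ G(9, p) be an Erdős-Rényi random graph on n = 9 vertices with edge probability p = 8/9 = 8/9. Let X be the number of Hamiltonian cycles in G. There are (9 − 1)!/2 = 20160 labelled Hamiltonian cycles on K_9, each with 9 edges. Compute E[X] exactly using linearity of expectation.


K_9 has (9 − 1)!/2 = 20160 labelled Hamiltonian cycles.
For each such Hamiltonian cycle H, let X_H = 1 if all 9 edges of H are present in G. Then P[X_H = 1] = p^{9} = (8/9)^{9} = 134217728/387420489.
Summing the indicators: E[X] = Σ_H E[X_H] = 20160 · p^{9} = 20160 · 134217728/387420489 = 300647710720/43046721.
Numerically: E[X] ≈ 6.98e+03.

E[X] = 20160 · (8/9)^{9} = 300647710720/43046721 ≈ 6.98e+03.


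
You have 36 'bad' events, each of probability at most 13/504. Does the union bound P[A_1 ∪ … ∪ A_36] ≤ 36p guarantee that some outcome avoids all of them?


Union bound: P[∪_{i=1}^{36} A_i] ≤ Σ_i P[A_i] ≤ 36·p = 36·(13/504) = 13/14.
Numerically: 13/14 ≈ 0.9285714.
Is 13/14 < 1? YES.
Since P[∪ A_i] ≤ 13/14 < 1, the complement has P[∩ A_i^c] ≥ 1 − 13/14 = 1/14 > 0, so some outcome avoids every A_i.

36·p = 13/14 ≈ 0.9285714; existence CERTIFIED by the union bound.


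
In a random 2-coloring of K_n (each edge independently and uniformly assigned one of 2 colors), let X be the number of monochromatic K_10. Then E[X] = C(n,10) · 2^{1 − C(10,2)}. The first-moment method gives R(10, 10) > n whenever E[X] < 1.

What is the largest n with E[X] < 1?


We need C(n, 10) · 2^{1 − 45} < 1, i.e. C(n, 10) < 2^{45 − 1} = 17592186044416.
Check values of n near the boundary:
  n = 95: C(95, 10) = 10104934117421; 10104934117421 < 17592186044416? YES
  n = 96: C(96, 10) = 11279926456656; 11279926456656 < 17592186044416? YES
  n = 97: C(97, 10) = 12576469727536; 12576469727536 < 17592186044416? YES
  n = 98: C(98, 10) = 14005614014756; 14005614014756 < 17592186044416? YES
  n = 99: C(99, 10) = 15579278510796; 15579278510796 < 17592186044416? YES
  n = 100: C(100, 10) = 17310309456440; 17310309456440 < 17592186044416? YES
  n = 101: C(101, 10) = 19212541264840; 19212541264840 < 17592186044416? NO
  n = 102: C(102, 10) = 21300860967540; 21300860967540 < 17592186044416? NO
The largest n with C(n, 10) < 17592186044416 is n = 100 (where E[X] = 2163788682055/2199023255552 ≈ 0.9839772). Hence R(10, 10) > 100, i.e. R(10, 10) ≥ 101.

Largest n = 100; hence R(10, 10) > 100.


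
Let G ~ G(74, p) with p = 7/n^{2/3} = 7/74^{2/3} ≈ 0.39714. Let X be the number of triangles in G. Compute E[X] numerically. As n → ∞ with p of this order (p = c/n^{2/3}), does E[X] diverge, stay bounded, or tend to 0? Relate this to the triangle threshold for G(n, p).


Number of potential triangles: C(74, 3) = 64824.
Each occurs with probability p³ ≈ (0.39714)³ ≈ 6.26369613e-02.
By linearity: E[X] = C(74, 3)·p³ ≈ 64824 · 6.26369613e-02 ≈ 4060.378378.
Since α = 2/3 < 1, p = c/n^{2/3} ≫ 1/n is above the triangle threshold p ~ 1/n. Asymptotically E[X] ~ (c³/6)·n^{3(1−α)} = (7³/6)·n^{1} → ∞; triangles are abundant w.h.p.

E[X] ≈ 4060.378378; in regime p = Θ(1/n^{2/3}) E[X] diverges (above the triangle threshold p ~ 1/n).


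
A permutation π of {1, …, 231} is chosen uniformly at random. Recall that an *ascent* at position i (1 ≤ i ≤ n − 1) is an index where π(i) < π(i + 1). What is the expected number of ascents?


Write X = Σ X_I over i = 1, …, 230, with X_I the indicator of one ascent.
There are 230 indicators.
For each fixed i, the pair (π(i), π(i+1)) is a uniformly random ordered pair of distinct values from {1, …, 231}; by symmetry P[π(i) < π(i+1)] = 1/2.
By linearity: E[X] = 230 · (1/2) = (231 − 1) · (1/2) = 115 ≈ 115.000.

E[X] = 115 = 115.000.


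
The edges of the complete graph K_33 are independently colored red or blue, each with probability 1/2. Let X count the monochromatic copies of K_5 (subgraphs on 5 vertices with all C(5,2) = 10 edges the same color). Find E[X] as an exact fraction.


Let X = Σ_S X_S over the C(33, 5) = 237336 subsets S of size 5, where X_S = 1 if the K_5 on S is monochromatic.
For a fixed S, the K_5 on S has C(5, 2) = 10 edges. P[all 10 edges red] = (1/2)^10, and likewise for blue, so P[monochromatic] = 2·(1/2)^10 = 2^{1 − 10} = 1/512.
Summing: E[X] = C(33, 5) · 2^{1 − 10} = 237336 · 1/512 = 29667/64.
Numerically: E[X] ≈ 463.547.

E[X] = C(33,5)·2^(1−C(5,2)) = 29667/64 ≈ 463.547.


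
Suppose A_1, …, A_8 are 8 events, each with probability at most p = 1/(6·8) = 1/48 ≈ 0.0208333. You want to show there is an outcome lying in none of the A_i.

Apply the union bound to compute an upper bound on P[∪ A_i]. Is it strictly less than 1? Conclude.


Union bound: P[∪_{i=1}^{8} A_i] ≤ Σ_i P[A_i] ≤ 8·p = 8·(1/48) = 1/6.
Numerically: 1/6 ≈ 0.1666667.
Is 1/6 < 1? YES.
Since P[∪ A_i] ≤ 1/6 < 1, the complement has P[∩ A_i^c] ≥ 1 − 1/6 = 5/6 > 0, so some outcome avoids every A_i.

8·p = 1/6 ≈ 0.1666667; existence CERTIFIED by the union bound.


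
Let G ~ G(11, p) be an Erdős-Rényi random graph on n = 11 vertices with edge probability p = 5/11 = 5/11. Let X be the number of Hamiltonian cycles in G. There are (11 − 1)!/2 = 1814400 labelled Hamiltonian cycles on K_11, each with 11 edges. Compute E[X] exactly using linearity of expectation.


K_11 has (11 − 1)!/2 = 1814400 labelled Hamiltonian cycles.
For each such Hamiltonian cycle H, let X_H = 1 if all 11 edges of H are present in G. Then P[X_H = 1] = p^{11} = (5/11)^{11} = 48828125/285311670611.
Summing the indicators: E[X] = Σ_H E[X_H] = 1814400 · p^{11} = 1814400 · 48828125/285311670611 = 88593750000000/285311670611.
Numerically: E[X] ≈ 311.

E[X] = 1814400 · (5/11)^{11} = 88593750000000/285311670611 ≈ 311.


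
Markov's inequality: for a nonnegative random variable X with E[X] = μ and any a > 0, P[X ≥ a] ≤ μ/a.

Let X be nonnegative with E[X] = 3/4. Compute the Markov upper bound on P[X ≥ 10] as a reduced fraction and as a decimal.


μ = E[X] = 3/4, a = 10.
Markov: P[X ≥ 10] ≤ μ/a = (3/4)/10 = 3/40.
Numerically: ≈ 0.075.
(Since a = 10 > μ = 0.750, the bound 3/40 is < 1 and informative.)

P[X ≥ 10] ≤ 3/40 ≈ 0.075.


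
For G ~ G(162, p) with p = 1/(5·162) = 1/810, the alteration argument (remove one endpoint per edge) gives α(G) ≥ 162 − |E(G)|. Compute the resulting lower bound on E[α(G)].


E[|E(G)|] = C(162, 2)·p = 13041 · (1/810) = 161/10.
E[α(G)] ≥ n − E[|E(G)|] = 162 − 161/10 = 1459/10.
Numerically: ≈ 145.9000.
(This is only a lower bound; the true E[α(G)] may be larger.)

E[α(G)] ≥ 1459/10 ≈ 145.9000.


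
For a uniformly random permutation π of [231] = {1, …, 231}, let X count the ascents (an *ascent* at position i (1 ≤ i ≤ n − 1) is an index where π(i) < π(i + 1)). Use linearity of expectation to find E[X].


Write X = Σ X_I over i = 1, …, 230, with X_I the indicator of one ascent.
There are 230 indicators.
For each fixed i, the pair (π(i), π(i+1)) is a uniformly random ordered pair of distinct values from {1, …, 231}; by symmetry P[π(i) < π(i+1)] = 1/2.
By linearity: E[X] = 230 · (1/2) = (231 − 1) · (1/2) = 115 ≈ 115.000000.

E[X] = 115 = 115.000000.


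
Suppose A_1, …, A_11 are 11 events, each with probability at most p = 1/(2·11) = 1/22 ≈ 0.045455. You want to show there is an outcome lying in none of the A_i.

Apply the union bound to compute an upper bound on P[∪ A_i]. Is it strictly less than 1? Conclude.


Union bound: P[∪_{i=1}^{11} A_i] ≤ Σ_i P[A_i] ≤ 11·p = 11·(1/22) = 1/2.
Numerically: 1/2 ≈ 0.500000.
Is 1/2 < 1? YES.
Since P[∪ A_i] ≤ 1/2 < 1, the complement has P[∩ A_i^c] ≥ 1 − 1/2 = 1/2 > 0, so some outcome avoids every A_i.

11·p = 1/2 ≈ 0.500000; existence CERTIFIED by the union bound.


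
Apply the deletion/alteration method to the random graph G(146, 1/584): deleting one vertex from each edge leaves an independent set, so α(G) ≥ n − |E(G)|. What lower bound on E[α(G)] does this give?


E[|E(G)|] = C(146, 2)·p = 10585 · (1/584) = 145/8.
E[α(G)] ≥ n − E[|E(G)|] = 146 − 145/8 = 1023/8.
Numerically: ≈ 127.8750.
(This is only a lower bound; the true E[α(G)] may be larger.)

E[α(G)] ≥ 1023/8 ≈ 127.8750.


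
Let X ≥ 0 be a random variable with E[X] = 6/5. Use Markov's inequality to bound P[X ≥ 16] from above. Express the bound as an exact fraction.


μ = E[X] = 6/5, a = 16.
Markov: P[X ≥ 16] ≤ μ/a = (6/5)/16 = 3/40.
Numerically: ≈ 0.07500.
(Since a = 16 > μ = 1.20000, the bound 3/40 is < 1 and informative.)

P[X ≥ 16] ≤ 3/40 ≈ 0.07500.


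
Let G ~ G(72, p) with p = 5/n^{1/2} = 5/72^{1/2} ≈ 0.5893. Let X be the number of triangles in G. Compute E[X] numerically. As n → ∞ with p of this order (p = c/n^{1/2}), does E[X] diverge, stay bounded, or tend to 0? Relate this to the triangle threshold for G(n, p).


Number of potential triangles: C(72, 3) = 59640.
Each occurs with probability p³ ≈ (0.5893)³ ≈ 2.046027e-01.
By linearity: E[X] = C(72, 3)·p³ ≈ 59640 · 2.046027e-01 ≈ 12202.5024.
Since α = 1/2 < 1, p = c/n^{1/2} ≫ 1/n is above the triangle threshold p ~ 1/n. Asymptotically E[X] ~ (c³/6)·n^{3(1−α)} = (5³/6)·n^{1.5} → ∞; triangles are abundant w.h.p.

E[X] ≈ 12202.5024; in regime p = Θ(1/n^{1/2}) E[X] diverges (above the triangle threshold p ~ 1/n).


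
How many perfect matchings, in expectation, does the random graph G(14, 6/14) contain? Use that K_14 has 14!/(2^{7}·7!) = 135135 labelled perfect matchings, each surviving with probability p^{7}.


K_14 has 14!/(2^{7}·7!) = 135135 labelled perfect matchings.
For each such perfect matching H, let X_H = 1 if all 7 edges of H are present in G. Then P[X_H = 1] = p^{7} = (3/7)^{7} = 2187/823543.
By linearity: E[X] = Σ_H E[X_H] = 135135 · p^{7} = 135135 · 2187/823543 = 42220035/117649.
Numerically: E[X] ≈ 358.9.

E[X] = 135135 · (3/7)^{7} = 42220035/117649 ≈ 358.9.


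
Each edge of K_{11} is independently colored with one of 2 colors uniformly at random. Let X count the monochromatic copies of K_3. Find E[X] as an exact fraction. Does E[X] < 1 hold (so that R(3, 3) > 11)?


E[X] = C(11, 3) · 2^{1 − 3} = 165 · 2^{−2} = 165/4.
As a reduced fraction: E[X] = 165/4 ≈ 41.250000.
Is E[X] < 1? NO.
Since E[X] ≥ 1, the first-moment bound is inconclusive at n = 11; it does NOT by itself certify R(3, 3) > 11.

E[X] = 165/4 ≈ 41.250000; E[X] ≥ 1; first-moment method inconclusive here.


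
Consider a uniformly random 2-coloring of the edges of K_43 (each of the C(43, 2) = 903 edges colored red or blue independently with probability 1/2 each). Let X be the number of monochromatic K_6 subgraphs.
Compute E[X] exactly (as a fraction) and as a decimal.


Let X = Σ_S X_S over the C(43, 6) = 6096454 subsets S of size 6, where X_S = 1 if the K_6 on S is monochromatic.
For a fixed S, the K_6 on S has C(6, 2) = 15 edges. P[all 15 edges red] = (1/2)^15, and likewise for blue, so P[monochromatic] = 2·(1/2)^15 = 2^{1 − 15} = 1/16384.
Summing: E[X] = C(43, 6) · 2^{1 − 15} = 6096454 · 1/16384 = 3048227/8192.
Numerically: E[X] ≈ 372.098.

E[X] = C(43,6)·2^(1−C(6,2)) = 3048227/8192 ≈ 372.098.


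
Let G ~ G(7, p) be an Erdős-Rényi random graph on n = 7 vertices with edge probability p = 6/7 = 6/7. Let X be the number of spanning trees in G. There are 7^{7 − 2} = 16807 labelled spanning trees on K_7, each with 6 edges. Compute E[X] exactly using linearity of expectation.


K_7 has 7^{7 − 2} = 16807 labelled spanning trees.
For each such spanning tree H, let X_H = 1 if all 6 edges of H are present in G. Then P[X_H = 1] = p^{6} = (6/7)^{6} = 46656/117649.
Summing the indicators: E[X] = Σ_H E[X_H] = 16807 · p^{6} = 16807 · 46656/117649 = 46656/7.
Numerically: E[X] ≈ 6.67e+03.

E[X] = 16807 · (6/7)^{6} = 46656/7 ≈ 6.67e+03.


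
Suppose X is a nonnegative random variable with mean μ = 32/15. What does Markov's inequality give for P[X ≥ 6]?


μ = E[X] = 32/15, a = 6.
Markov: P[X ≥ 6] ≤ μ/a = (32/15)/6 = 16/45.
Numerically: ≈ 0.356.
(Since a = 6 > μ = 2.133, the bound 16/45 is < 1 and informative.)

P[X ≥ 6] ≤ 16/45 ≈ 0.356.


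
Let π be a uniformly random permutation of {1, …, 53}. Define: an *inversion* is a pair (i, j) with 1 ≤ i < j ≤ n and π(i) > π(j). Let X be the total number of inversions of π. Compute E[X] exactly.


Write X = Σ X_I over the C(53, 2) = 1378 pairs i < j, with X_I the indicator of one inversion.
There are 1378 indicators.
For each fixed pair i < j, the values π(i) and π(j) are two distinct elements of {1, …, 53} in uniformly random order; by symmetry P[π(i) > π(j)] = 1/2.
By linearity: E[X] = 1378 · (1/2) = C(53, 2) · (1/2) = 1378/2 = 689 ≈ 689.0000.

E[X] = 689 = 689.0000.


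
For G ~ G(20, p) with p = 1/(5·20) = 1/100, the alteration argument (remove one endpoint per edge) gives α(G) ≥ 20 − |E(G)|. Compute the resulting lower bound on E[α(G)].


E[|E(G)|] = C(20, 2)·p = 190 · (1/100) = 19/10.
E[α(G)] ≥ n − E[|E(G)|] = 20 − 19/10 = 181/10.
Numerically: ≈ 18.10000.
(This is only a lower bound; the true E[α(G)] may be larger.)

E[α(G)] ≥ 181/10 ≈ 18.10000.


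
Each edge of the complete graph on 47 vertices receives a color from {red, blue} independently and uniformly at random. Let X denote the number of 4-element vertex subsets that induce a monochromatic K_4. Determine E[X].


Let X = Σ_S X_S over the C(47, 4) = 178365 subsets S of size 4, where X_S = 1 if the K_4 on S is monochromatic.
For a fixed S, the K_4 on S has C(4, 2) = 6 edges. P[all 6 edges red] = (1/2)^6, and likewise for blue, so P[monochromatic] = 2·(1/2)^6 = 2^{1 − 6} = 1/32.
By linearity of expectation: E[X] = C(47, 4) · 2^{1 − 6} = 178365 · 1/32 = 178365/32.
Numerically: E[X] ≈ 5573.90625.

E[X] = C(47,4)·2^(1−C(4,2)) = 178365/32 ≈ 5573.90625.


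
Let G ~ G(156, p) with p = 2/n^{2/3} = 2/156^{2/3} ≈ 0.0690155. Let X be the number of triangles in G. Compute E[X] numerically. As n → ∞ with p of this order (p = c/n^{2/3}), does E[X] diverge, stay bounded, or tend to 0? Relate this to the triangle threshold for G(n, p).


Number of potential triangles: C(156, 3) = 620620.
Each occurs with probability p³ ≈ (0.0690155)³ ≈ 3.28731098e-04.
By linearity: E[X] = C(156, 3)·p³ ≈ 620620 · 3.28731098e-04 ≈ 204.017094.
Since α = 2/3 < 1, p = c/n^{2/3} ≫ 1/n is above the triangle threshold p ~ 1/n. Asymptotically E[X] ~ (c³/6)·n^{3(1−α)} = (2³/6)·n^{1} → ∞; triangles are abundant w.h.p.

E[X] ≈ 204.017094; in regime p = Θ(1/n^{2/3}) E[X] diverges (above the triangle threshold p ~ 1/n).


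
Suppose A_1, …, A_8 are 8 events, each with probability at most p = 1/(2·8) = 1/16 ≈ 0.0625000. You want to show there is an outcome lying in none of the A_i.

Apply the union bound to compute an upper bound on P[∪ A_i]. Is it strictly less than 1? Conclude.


Union bound: P[∪_{i=1}^{8} A_i] ≤ Σ_i P[A_i] ≤ 8·p = 8·(1/16) = 1/2.
Numerically: 1/2 ≈ 0.5000000.
Is 1/2 < 1? YES.
Since P[∪ A_i] ≤ 1/2 < 1, the complement has P[∩ A_i^c] ≥ 1 − 1/2 = 1/2 > 0, so some outcome avoids every A_i.

8·p = 1/2 ≈ 0.5000000; existence CERTIFIED by the union bound.


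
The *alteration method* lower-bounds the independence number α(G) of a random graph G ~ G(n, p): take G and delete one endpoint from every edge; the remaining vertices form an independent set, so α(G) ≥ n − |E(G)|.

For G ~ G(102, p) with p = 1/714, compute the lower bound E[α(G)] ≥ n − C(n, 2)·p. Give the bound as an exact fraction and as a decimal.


E[|E(G)|] = C(102, 2)·p = 5151 · (1/714) = 101/14.
E[α(G)] ≥ n − E[|E(G)|] = 102 − 101/14 = 1327/14.
Numerically: ≈ 94.78571.
(This is only a lower bound; the true E[α(G)] may be larger.)

E[α(G)] ≥ 1327/14 ≈ 94.78571.


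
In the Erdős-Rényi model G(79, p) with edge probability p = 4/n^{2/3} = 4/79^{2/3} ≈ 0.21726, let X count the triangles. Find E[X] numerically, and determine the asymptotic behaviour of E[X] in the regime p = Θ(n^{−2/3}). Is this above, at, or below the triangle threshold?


Number of potential triangles: C(79, 3) = 79079.
Each occurs with probability p³ ≈ (0.21726)³ ≈ 1.0254767e-02.
By linearity: E[X] = C(79, 3)·p³ ≈ 79079 · 1.0254767e-02 ≈ 810.93671.
Since α = 2/3 < 1, p = c/n^{2/3} ≫ 1/n is above the triangle threshold p ~ 1/n. Asymptotically E[X] ~ (c³/6)·n^{3(1−α)} = (4³/6)·n^{1} → ∞; triangles are abundant w.h.p.

E[X] ≈ 810.93671; in regime p = Θ(1/n^{2/3}) E[X] diverges (above the triangle threshold p ~ 1/n).


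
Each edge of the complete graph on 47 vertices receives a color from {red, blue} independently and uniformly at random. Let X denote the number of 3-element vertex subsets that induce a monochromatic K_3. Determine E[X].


Let X = Σ_S X_S over the C(47, 3) = 16215 subsets S of size 3, where X_S = 1 if the K_3 on S is monochromatic.
For a fixed S, the K_3 on S has C(3, 2) = 3 edges. P[all 3 edges red] = (1/2)^3, and likewise for blue, so P[monochromatic] = 2·(1/2)^3 = 2^{1 − 3} = 1/4.
By linearity: E[X] = C(47, 3) · 2^{1 − 3} = 16215 · 1/4 = 16215/4.
Numerically: E[X] ≈ 4053.75000.

E[X] = C(47,3)·2^(1−C(3,2)) = 16215/4 ≈ 4053.75000.


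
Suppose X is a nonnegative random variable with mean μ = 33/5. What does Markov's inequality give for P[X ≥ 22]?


μ = E[X] = 33/5, a = 22.
Markov: P[X ≥ 22] ≤ μ/a = (33/5)/22 = 3/10.
Numerically: ≈ 0.300.
(Since a = 22 > μ = 6.600, the bound 3/10 is < 1 and informative.)

P[X ≥ 22] ≤ 3/10 ≈ 0.300.


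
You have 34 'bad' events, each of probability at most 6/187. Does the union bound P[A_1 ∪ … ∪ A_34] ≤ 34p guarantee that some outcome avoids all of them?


Union bound: P[∪_{i=1}^{34} A_i] ≤ Σ_i P[A_i] ≤ 34·p = 34·(6/187) = 12/11.
Numerically: 12/11 ≈ 1.0909.
Is 12/11 < 1? NO.
Since the bound 12/11 is ≥ 1, the union bound is uninformative here; it does NOT by itself certify existence.

34·p = 12/11 ≈ 1.0909; existence NOT certified by the union bound.


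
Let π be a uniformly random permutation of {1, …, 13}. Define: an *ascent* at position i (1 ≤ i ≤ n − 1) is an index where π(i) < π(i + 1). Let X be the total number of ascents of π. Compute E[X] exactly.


Write X = Σ X_I over i = 1, …, 12, with X_I the indicator of one ascent.
There are 12 indicators.
For each fixed i, the pair (π(i), π(i+1)) is a uniformly random ordered pair of distinct values from {1, …, 13}; by symmetry P[π(i) < π(i+1)] = 1/2.
By linearity: E[X] = 12 · (1/2) = (13 − 1) · (1/2) = 6 ≈ 6.0000.

E[X] = 6 = 6.0000.


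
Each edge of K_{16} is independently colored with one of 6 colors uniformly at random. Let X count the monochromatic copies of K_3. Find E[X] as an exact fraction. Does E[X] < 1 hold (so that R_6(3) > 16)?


E[X] = C(16, 3) · 6^{1 − 3} = 560 · 6^{−2} = 560/36.
As a reduced fraction: E[X] = 140/9 ≈ 15.555556.
Is E[X] < 1? NO.
Since E[X] ≥ 1, the first-moment bound is inconclusive at n = 16; it does NOT by itself certify R_6(3) > 16.

E[X] = 140/9 ≈ 15.555556; E[X] ≥ 1; first-moment method inconclusive here.


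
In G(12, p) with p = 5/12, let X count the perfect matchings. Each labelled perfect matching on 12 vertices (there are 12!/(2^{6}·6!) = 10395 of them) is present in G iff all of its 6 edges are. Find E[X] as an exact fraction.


K_12 has 12!/(2^{6}·6!) = 10395 labelled perfect matchings.
For each such perfect matching H, let X_H = 1 if all 6 edges of H are present in G. Then P[X_H = 1] = p^{6} = (5/12)^{6} = 15625/2985984.
By linearity: E[X] = Σ_H E[X_H] = 10395 · p^{6} = 10395 · 15625/2985984 = 6015625/110592.
Numerically: E[X] ≈ 54.39.

E[X] = 10395 · (5/12)^{6} = 6015625/110592 ≈ 54.39.


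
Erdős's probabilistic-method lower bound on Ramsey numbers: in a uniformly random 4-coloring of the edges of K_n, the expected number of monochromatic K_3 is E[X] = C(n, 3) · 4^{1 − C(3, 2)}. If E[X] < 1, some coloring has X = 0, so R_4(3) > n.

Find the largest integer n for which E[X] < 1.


We need C(n, 3) · 4^{1 − 3} < 1, i.e. C(n, 3) < 4^{3 − 1} = 16.
Check values of n near the boundary:
  n = 3: C(3, 3) = 1; 1 < 16? YES
  n = 4: C(4, 3) = 4; 4 < 16? YES
  n = 5: C(5, 3) = 10; 10 < 16? YES
  n = 6: C(6, 3) = 20; 20 < 16? NO
The largest n with C(n, 3) < 16 is n = 5 (where E[X] = 5/8 ≈ 0.625000). Hence R_4(3) > 5, i.e. R_4(3) ≥ 6.

Largest n = 5; hence R_4(3) > 5.


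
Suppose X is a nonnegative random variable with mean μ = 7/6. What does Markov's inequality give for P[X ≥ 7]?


μ = E[X] = 7/6, a = 7.
Markov: P[X ≥ 7] ≤ μ/a = (7/6)/7 = 1/6.
Numerically: ≈ 0.167.
(Since a = 7 > μ = 1.167, the bound 1/6 is < 1 and informative.)

P[X ≥ 7] ≤ 1/6 ≈ 0.167.


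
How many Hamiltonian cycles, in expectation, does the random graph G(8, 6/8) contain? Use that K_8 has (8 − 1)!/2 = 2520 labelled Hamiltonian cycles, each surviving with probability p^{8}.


K_8 has (8 − 1)!/2 = 2520 labelled Hamiltonian cycles.
For each such Hamiltonian cycle H, let X_H = 1 if all 8 edges of H are present in G. Then P[X_H = 1] = p^{8} = (3/4)^{8} = 6561/65536.
By linearity: E[X] = Σ_H E[X_H] = 2520 · p^{8} = 2520 · 6561/65536 = 2066715/8192.
Numerically: E[X] ≈ 252.285.

E[X] = 2520 · (3/4)^{8} = 2066715/8192 ≈ 252.285.


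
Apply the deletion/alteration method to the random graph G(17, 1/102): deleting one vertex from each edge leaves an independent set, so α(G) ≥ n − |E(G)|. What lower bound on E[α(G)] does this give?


E[|E(G)|] = C(17, 2)·p = 136 · (1/102) = 4/3.
E[α(G)] ≥ n − E[|E(G)|] = 17 − 4/3 = 47/3.
Numerically: ≈ 15.66667.
(This is only a lower bound; the true E[α(G)] may be larger.)

E[α(G)] ≥ 47/3 ≈ 15.66667.


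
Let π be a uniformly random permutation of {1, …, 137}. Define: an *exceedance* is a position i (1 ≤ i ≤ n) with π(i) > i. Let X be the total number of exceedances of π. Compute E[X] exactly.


Write X = Σ_{i=1}^{137} X_i, where X_i = 1_{π(i) > i}.
For each fixed i, π(i) is uniform over {1, …, 137} (marginal of a uniform permutation), so P[π(i) > i] = (n − i)/n. Summing: Σ_{i=1}^{137} (n − i)/n = (0 + 1 + … + 136)/137 = 137(137 − 1)/(2·137) = (137 − 1)/2.
Hence E[X] = Σ_{i=1}^{137} (137 − i)/137 = 68 ≈ 68.00000.

E[X] = 68 = 68.00000.


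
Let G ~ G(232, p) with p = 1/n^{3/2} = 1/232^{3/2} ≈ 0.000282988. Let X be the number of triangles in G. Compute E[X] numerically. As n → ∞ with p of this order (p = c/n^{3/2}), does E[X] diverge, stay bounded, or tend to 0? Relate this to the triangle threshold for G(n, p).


Number of potential triangles: C(232, 3) = 2054360.
Each occurs with probability p³ ≈ (0.000282988)³ ≈ 2.26623044e-11.
By linearity: E[X] = C(232, 3)·p³ ≈ 2054360 · 2.26623044e-11 ≈ 0.000047.
Since α = 3/2 > 1, p = c/n^{3/2} = o(1/n) is below the triangle threshold p ~ 1/n. Asymptotically E[X] ~ (c³/6)·n^{3(1−α)} = (1³/6)·n^{-1.5} → 0, so by Markov's inequality G has no triangles w.h.p.

E[X] ≈ 0.000047; in regime p = Θ(1/n^{3/2}) E[X] tends to 0 (below the triangle threshold p ~ 1/n).


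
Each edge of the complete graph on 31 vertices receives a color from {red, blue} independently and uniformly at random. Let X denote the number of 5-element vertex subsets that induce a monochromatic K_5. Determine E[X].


Let X = Σ_S X_S over the C(31, 5) = 169911 subsets S of size 5, where X_S = 1 if the K_5 on S is monochromatic.
For a fixed S, the K_5 on S has C(5, 2) = 10 edges. P[all 10 edges red] = (1/2)^10, and likewise for blue, so P[monochromatic] = 2·(1/2)^10 = 2^{1 − 10} = 1/512.
By linearity of expectation: E[X] = C(31, 5) · 2^{1 − 10} = 169911 · 1/512 = 169911/512.
Numerically: E[X] ≈ 331.857.

E[X] = C(31,5)·2^(1−C(5,2)) = 169911/512 ≈ 331.857.


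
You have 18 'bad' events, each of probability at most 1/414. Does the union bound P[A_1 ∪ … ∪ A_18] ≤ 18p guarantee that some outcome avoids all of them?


Union bound: P[∪_{i=1}^{18} A_i] ≤ Σ_i P[A_i] ≤ 18·p = 18·(1/414) = 1/23.
Numerically: 1/23 ≈ 0.043478.
Is 1/23 < 1? YES.
Since P[∪ A_i] ≤ 1/23 < 1, the complement has P[∩ A_i^c] ≥ 1 − 1/23 = 22/23 > 0, so some outcome avoids every A_i.

18·p = 1/23 ≈ 0.043478; existence CERTIFIED by the union bound.


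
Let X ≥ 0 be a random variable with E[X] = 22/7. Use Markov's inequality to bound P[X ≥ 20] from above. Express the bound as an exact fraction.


μ = E[X] = 22/7, a = 20.
Markov: P[X ≥ 20] ≤ μ/a = (22/7)/20 = 11/70.
Numerically: ≈ 0.157.
(Since a = 20 > μ = 3.143, the bound 11/70 is < 1 and informative.)

P[X ≥ 20] ≤ 11/70 ≈ 0.157.


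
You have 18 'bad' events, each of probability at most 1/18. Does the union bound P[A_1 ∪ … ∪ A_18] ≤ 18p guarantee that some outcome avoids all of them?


Union bound: P[∪_{i=1}^{18} A_i] ≤ Σ_i P[A_i] ≤ 18·p = 18·(1/18) = 1.
Numerically: 1 ≈ 1.0000.
Is 1 < 1? NO.
Since the bound 1 is ≥ 1, the union bound is uninformative here; it does NOT by itself certify existence.

18·p = 1 ≈ 1.0000; existence NOT certified by the union bound.


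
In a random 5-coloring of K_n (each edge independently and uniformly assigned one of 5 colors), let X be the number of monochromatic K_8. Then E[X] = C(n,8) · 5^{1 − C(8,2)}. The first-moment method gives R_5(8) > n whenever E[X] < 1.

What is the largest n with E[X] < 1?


We need C(n, 8) · 5^{1 − 28} < 1, i.e. C(n, 8) < 5^{28 − 1} = 7450580596923828125.
Check values of n near the boundary:
  n = 862: C(862, 8) = 7317951015318931845; 7317951015318931845 < 7450580596923828125? YES
  n = 863: C(863, 8) = 7386423071602617757; 7386423071602617757 < 7450580596923828125? YES
  n = 864: C(864, 8) = 7455455062926006708; 7455455062926006708 < 7450580596923828125? NO
The largest n with C(n, 8) < 7450580596923828125 is n = 863 (where E[X] = 7386423071602617757/7450580596923828125 ≈ 0.9914). Hence R_5(8) > 863, i.e. R_5(8) ≥ 864.

Largest n = 863; hence R_5(8) > 863.


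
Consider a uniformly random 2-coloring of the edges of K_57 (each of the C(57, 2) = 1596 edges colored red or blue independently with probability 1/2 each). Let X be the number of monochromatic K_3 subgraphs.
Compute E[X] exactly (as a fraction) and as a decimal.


Let X = Σ_S X_S over the C(57, 3) = 29260 subsets S of size 3, where X_S = 1 if the K_3 on S is monochromatic.
For a fixed S, the K_3 on S has C(3, 2) = 3 edges. P[all 3 edges red] = (1/2)^3, and likewise for blue, so P[monochromatic] = 2·(1/2)^3 = 2^{1 − 3} = 1/4.
Summing: E[X] = C(57, 3) · 2^{1 − 3} = 29260 · 1/4 = 7315.
Numerically: E[X] ≈ 7315.00000.

E[X] = C(57,3)·2^(1−C(3,2)) = 7315 ≈ 7315.00000.


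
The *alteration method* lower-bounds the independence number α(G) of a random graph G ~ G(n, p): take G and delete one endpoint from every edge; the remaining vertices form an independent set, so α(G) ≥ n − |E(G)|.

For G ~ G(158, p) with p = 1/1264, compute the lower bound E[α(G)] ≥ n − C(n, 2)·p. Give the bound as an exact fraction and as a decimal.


E[|E(G)|] = C(158, 2)·p = 12403 · (1/1264) = 157/16.
E[α(G)] ≥ n − E[|E(G)|] = 158 − 157/16 = 2371/16.
Numerically: ≈ 148.1875.
(This is only a lower bound; the true E[α(G)] may be larger.)

E[α(G)] ≥ 2371/16 ≈ 148.1875.


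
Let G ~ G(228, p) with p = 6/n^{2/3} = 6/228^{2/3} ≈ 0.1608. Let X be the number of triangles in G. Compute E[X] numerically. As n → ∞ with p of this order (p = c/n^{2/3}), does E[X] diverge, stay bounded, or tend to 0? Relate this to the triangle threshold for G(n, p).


Number of potential triangles: C(228, 3) = 1949476.
Each occurs with probability p³ ≈ (0.1608)³ ≈ 4.155125e-03.
By linearity: E[X] = C(228, 3)·p³ ≈ 1949476 · 4.155125e-03 ≈ 8100.3158.
Since α = 2/3 < 1, p = c/n^{2/3} ≫ 1/n is above the triangle threshold p ~ 1/n. Asymptotically E[X] ~ (c³/6)·n^{3(1−α)} = (6³/6)·n^{1} → ∞; triangles are abundant w.h.p.

E[X] ≈ 8100.3158; in regime p = Θ(1/n^{2/3}) E[X] diverges (above the triangle threshold p ~ 1/n).


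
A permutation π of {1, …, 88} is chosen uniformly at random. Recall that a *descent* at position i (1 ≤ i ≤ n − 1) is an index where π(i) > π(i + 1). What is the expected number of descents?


Write X = Σ X_I over i = 1, …, 87, with X_I the indicator of one descent.
There are 87 indicators.
For each fixed i, the pair (π(i), π(i+1)) is a uniformly random ordered pair of distinct values from {1, …, 88}; by symmetry P[π(i) > π(i+1)] = 1/2.
By linearity: E[X] = 87 · (1/2) = (88 − 1) · (1/2) = 87/2 ≈ 43.50000.

E[X] = 87/2 = 43.50000.


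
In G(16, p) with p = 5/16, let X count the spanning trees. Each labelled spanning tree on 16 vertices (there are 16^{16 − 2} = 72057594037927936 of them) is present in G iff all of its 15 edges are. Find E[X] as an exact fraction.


K_16 has 16^{16 − 2} = 72057594037927936 labelled spanning trees.
For each such spanning tree H, let X_H = 1 if all 15 edges of H are present in G. Then P[X_H = 1] = p^{15} = (5/16)^{15} = 30517578125/1152921504606846976.
By linearity of expectation: E[X] = Σ_H E[X_H] = 72057594037927936 · p^{15} = 72057594037927936 · 30517578125/1152921504606846976 = 30517578125/16.
Numerically: E[X] ≈ 1.9073e+09.

E[X] = 72057594037927936 · (5/16)^{15} = 30517578125/16 ≈ 1.9073e+09.


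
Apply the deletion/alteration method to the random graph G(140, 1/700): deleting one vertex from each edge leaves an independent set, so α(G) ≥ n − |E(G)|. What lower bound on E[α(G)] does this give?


E[|E(G)|] = C(140, 2)·p = 9730 · (1/700) = 139/10.
E[α(G)] ≥ n − E[|E(G)|] = 140 − 139/10 = 1261/10.
Numerically: ≈ 126.100000.
(This is only a lower bound; the true E[α(G)] may be larger.)

E[α(G)] ≥ 1261/10 ≈ 126.100000.
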